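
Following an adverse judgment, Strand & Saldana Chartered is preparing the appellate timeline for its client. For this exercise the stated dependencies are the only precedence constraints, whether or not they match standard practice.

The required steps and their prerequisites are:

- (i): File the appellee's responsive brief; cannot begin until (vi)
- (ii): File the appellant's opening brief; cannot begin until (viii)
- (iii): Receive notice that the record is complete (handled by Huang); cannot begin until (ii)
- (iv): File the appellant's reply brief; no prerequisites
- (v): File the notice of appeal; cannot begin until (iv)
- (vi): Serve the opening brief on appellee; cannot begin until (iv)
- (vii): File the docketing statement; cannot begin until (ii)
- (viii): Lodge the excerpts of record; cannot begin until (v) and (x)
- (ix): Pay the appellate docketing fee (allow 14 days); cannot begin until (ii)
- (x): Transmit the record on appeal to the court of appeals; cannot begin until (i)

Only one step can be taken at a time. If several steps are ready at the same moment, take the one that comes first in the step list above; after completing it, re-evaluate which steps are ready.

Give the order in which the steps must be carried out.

(iv) (v) (vi) (i) (x) (viii) (ii) (iii) (vii) (ix)

(iv) has no prerequisites → (iv) first.
Ready: (v) and (vi). (v) is listed earlier → (v).
(vi) is the only step now ready → (vi).
Next only (i) has its prerequisites met → (i).
(x) needed (i), now all done → (x).
That leaves (viii) as the only ready step → (viii).
(ii) needed (viii), now all done → (ii).
Now (iii), (vii) and (ix) have their prerequisites met. (iii) is listed earlier, so (iii) next.
Now (vii) and (ix) have their prerequisites met. (vii) is listed earlier, so (vii) next.
(ix) needed (ii), now all done → (ix).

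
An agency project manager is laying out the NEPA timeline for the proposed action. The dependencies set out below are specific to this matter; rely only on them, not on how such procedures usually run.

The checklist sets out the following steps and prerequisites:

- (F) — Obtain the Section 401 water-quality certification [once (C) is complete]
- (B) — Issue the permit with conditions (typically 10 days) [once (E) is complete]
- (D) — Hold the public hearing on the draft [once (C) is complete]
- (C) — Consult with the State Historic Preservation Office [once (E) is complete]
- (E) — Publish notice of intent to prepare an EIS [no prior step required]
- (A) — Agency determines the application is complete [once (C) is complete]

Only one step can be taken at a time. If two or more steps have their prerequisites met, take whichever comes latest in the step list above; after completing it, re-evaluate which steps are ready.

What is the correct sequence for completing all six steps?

(E) → (C) → (A) → (D) → (B) → (F)

Only (E) has no prerequisites, so it is first.
Ready: (C) and (B). (C) is listed later → (C).
(A), (D), (B) and (F) are all available; (A) is listed later → (A).
Now (D), (B) and (F) have their prerequisites met. (D) is listed later, so (D) next.
(B) and (F) are both available; (B) is listed later → (B).
(F) is the only step now ready → (F).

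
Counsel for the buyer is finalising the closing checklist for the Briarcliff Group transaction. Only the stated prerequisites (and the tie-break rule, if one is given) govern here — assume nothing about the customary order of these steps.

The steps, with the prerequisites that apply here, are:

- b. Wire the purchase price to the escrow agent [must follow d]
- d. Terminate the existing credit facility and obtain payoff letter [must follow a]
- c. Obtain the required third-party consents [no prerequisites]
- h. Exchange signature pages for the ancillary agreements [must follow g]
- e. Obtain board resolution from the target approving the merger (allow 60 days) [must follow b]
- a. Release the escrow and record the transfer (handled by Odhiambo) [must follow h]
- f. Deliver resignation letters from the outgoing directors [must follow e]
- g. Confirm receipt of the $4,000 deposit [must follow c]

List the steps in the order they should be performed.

c → g → h → a → d → b → e → f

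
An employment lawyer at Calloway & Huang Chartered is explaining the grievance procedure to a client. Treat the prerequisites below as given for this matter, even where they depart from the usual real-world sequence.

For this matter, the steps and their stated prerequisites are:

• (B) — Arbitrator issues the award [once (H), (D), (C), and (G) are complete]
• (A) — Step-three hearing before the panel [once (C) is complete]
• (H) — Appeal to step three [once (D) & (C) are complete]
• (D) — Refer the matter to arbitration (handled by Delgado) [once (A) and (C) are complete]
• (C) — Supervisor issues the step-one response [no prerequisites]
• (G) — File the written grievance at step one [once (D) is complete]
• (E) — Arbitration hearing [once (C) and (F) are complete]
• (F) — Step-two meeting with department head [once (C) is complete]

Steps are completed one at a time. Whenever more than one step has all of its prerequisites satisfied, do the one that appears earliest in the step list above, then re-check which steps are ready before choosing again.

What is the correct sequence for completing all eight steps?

(C), (A), (D), (H), (G), (B), (F), (E)

(C) is the only step with nothing outstanding, so it goes first.
(A) and (F) are both available; (A) is listed earlier → (A).
(D) now also ready, so the ready set is {(D), (F)}; (D) is listed earlier → (D).
(H) and (G) now also ready, so the ready set is {(H), (G), (F)}; (H) is listed earlier → (H).
Ready: (G) and (F). (G) is listed earlier → (G).
(B) now also ready, so the ready set is {(B), (F)}; (B) is listed earlier → (B).
That leaves (F) as the only ready step → (F).
(E) needed (C) and (F), now all done → (E).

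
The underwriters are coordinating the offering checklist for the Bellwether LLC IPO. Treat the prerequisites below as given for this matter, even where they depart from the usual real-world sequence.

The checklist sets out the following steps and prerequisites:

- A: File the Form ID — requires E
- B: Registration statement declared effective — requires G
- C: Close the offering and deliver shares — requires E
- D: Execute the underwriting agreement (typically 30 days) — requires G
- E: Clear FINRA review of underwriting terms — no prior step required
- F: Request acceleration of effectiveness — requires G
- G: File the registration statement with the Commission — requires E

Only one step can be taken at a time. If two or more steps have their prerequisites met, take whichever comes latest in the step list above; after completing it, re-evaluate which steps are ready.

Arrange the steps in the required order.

E, G, F, D, C, B, A

E has no prerequisites → E first.
G, C and A are all available; G is listed later → G.
F, D and B now also ready, so the ready set is {F, D, C, B, A}; F is listed later → F.
Now D, C, B and A have their prerequisites met. D is listed later, so D next.
Ready: C, B and A. C is listed later → C.
Ready: B and A. B is listed later → B.
That leaves A as the only ready step → A.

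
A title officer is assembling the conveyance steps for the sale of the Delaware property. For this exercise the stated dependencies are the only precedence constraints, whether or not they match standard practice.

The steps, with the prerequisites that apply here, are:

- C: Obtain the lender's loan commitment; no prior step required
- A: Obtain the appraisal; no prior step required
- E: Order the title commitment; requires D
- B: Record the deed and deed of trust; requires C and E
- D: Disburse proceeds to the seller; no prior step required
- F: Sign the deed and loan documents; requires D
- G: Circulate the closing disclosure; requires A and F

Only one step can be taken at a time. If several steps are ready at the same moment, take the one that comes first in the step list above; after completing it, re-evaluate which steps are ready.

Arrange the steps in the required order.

C, A, D, E, B, F, G

C, A and D have no prerequisites; C is listed earlier, so C is first.
Now A and D have their prerequisites met. A is listed earlier, so A next.
Next only D has its prerequisites met → D.
E and F are both available; E is listed earlier → E.
B and F are both available; B is listed earlier → B.
F is the only step now ready → F.
G is the only step now ready → G.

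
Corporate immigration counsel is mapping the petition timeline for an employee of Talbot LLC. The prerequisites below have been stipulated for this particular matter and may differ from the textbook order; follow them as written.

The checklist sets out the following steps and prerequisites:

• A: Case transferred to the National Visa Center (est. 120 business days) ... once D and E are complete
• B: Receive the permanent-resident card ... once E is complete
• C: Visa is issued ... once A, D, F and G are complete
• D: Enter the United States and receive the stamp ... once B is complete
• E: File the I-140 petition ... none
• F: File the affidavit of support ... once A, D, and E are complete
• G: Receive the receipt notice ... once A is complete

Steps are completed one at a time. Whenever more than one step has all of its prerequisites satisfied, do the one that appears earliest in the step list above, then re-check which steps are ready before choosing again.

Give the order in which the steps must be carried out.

E, B, D, A, F, G, C

E is the only step with nothing outstanding, so it goes first.
That leaves B as the only ready step → B.
Next only D has its prerequisites met → D.
A is the only step now ready → A.
F and G are both available; F is listed earlier → F.
Next only G has its prerequisites met → G.
Next only C has its prerequisites met → C.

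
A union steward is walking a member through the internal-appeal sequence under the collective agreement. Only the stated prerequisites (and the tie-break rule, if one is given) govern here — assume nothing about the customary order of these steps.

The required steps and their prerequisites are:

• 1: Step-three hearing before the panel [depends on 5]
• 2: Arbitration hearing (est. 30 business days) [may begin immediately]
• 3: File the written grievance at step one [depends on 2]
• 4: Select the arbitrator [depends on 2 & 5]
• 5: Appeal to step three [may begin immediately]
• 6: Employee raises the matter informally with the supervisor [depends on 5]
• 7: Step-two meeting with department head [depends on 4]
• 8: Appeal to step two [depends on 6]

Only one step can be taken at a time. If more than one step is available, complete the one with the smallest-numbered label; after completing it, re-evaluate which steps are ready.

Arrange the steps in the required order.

2 → 3 → 5 → 1 → 4 → 6 → 7 → 8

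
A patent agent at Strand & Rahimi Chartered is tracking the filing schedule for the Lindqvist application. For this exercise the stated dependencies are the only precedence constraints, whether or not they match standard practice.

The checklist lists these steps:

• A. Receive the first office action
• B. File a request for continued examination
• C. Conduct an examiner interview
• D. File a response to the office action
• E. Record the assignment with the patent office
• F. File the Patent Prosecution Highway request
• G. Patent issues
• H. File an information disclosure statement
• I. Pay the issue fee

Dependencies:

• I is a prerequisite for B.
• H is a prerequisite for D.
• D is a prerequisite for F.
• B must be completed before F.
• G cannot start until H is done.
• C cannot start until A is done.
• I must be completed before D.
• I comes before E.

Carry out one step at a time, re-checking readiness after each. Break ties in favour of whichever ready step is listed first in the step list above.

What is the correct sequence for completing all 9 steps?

A, H and I have no prerequisites; A is listed earlier, so A is first.
C, H and I are all available; C is listed earlier → C.
Now H and I have their prerequisites met. H is listed earlier, so H next.
Ready: G and I. G is listed earlier → G.
I is the only step now ready → I.
Ready: B, D and E. B is listed earlier → B.
Now D and E have their prerequisites met. D is listed earlier, so D next.
F now also ready, so the ready set is {E, F}; E is listed earlier → E.
That leaves F as the only ready step → F.

A → C → H → G → I → B → D → E → F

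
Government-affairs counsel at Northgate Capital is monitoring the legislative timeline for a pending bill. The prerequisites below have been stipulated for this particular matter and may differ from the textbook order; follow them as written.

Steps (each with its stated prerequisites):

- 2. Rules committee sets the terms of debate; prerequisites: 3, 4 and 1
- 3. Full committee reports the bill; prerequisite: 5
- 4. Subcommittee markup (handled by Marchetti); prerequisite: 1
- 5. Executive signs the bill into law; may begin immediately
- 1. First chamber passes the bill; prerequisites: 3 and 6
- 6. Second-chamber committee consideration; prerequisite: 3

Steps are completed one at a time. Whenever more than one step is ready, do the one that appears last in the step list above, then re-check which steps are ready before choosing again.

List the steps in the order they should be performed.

5 3 6 1 4 2

5 has no prerequisites → 5 first.
3 is the only step now ready → 3.
6 is the only step now ready → 6.
That leaves 1 as the only ready step → 1.
That leaves 4 as the only ready step → 4.
2 needed 1, 4 and 3, now all done → 2.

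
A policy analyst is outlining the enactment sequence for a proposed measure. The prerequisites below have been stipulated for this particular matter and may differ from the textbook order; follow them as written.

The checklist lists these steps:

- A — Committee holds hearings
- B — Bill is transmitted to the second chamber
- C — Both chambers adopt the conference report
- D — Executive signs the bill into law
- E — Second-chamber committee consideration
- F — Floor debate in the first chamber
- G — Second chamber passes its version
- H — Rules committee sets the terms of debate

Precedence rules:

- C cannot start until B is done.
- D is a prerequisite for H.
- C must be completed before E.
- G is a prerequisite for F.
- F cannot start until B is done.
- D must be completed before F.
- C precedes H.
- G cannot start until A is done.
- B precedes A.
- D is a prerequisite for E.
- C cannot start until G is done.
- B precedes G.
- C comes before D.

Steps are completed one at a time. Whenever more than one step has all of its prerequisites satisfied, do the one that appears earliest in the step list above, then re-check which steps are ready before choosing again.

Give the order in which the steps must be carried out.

B → A → G → C → D → E → F → H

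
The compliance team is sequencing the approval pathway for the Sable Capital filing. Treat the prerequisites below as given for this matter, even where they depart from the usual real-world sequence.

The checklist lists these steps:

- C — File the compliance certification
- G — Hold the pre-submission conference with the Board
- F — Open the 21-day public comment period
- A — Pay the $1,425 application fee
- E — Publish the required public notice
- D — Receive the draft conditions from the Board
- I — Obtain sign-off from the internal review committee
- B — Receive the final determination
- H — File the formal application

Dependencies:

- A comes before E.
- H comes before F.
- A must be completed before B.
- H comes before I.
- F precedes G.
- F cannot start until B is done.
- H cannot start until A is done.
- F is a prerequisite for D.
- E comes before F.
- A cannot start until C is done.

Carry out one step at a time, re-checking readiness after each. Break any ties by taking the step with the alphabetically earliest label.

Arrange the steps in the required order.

C is the only step with nothing outstanding, so it goes first.
A needed C, now all done → A.
Now B, E and H have their prerequisites met. B has the earlier label, so B next.
E and H are both available; E has the earlier label → E.
H is the only step now ready → H.
F and I are both available; F has the earlier label → F.
D and G now also ready, so the ready set is {D, G, I}; D has the earlier label → D.
G and I are both available; G has the earlier label → G.
I needed H, now all done → I.

C, A, B, E, H, F, D, G, I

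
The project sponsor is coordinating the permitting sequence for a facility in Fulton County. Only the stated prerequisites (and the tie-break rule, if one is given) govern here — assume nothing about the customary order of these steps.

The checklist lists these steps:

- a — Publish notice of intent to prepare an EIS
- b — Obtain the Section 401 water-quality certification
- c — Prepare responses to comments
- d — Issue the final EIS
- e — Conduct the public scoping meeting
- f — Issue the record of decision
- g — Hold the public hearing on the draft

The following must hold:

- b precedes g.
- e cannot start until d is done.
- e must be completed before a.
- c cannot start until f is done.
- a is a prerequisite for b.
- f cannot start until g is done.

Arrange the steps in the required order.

Only d has no prerequisites, so it is first.
That leaves e as the only ready step → e.
Next only a has its prerequisites met → a.
That leaves b as the only ready step → b.
That leaves g as the only ready step → g.
Next only f has its prerequisites met → f.
That leaves c as the only ready step → c.

d → e → a → b → g → f → c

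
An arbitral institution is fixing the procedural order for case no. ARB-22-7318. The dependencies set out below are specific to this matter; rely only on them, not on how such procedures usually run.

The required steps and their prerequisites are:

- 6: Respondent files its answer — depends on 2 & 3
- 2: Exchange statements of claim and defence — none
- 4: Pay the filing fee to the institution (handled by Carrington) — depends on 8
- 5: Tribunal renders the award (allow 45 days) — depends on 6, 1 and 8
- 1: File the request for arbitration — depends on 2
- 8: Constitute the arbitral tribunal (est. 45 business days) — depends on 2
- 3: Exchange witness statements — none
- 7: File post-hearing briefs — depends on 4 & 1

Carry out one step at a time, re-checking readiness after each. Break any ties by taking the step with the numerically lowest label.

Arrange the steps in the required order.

Nothing is required for 2 and 3. 2 has the earlier label → 2 first.
1, 3 and 8 are all available; 1 has the earlier label → 1.
3 and 8 are both available; 3 has the earlier label → 3.
6 and 8 are both available; 6 has the earlier label → 6.
That leaves 8 as the only ready step → 8.
Now 4 and 5 have their prerequisites met. 4 has the earlier label, so 4 next.
Ready: 5 and 7. 5 has the earlier label → 5.
Next only 7 has its prerequisites met → 7.

2 1 3 6 8 4 5 7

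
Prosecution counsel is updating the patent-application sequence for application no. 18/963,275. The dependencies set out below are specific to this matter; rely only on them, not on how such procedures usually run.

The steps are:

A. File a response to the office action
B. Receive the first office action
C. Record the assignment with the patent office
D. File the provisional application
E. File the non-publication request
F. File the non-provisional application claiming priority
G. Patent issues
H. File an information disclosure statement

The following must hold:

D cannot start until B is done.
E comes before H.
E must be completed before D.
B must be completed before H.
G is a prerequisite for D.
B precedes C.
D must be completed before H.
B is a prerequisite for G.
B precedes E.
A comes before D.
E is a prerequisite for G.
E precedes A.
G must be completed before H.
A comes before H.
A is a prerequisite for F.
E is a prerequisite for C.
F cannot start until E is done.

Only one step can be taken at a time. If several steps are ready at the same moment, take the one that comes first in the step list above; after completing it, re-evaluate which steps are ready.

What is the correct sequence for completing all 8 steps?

B E A C F G D H

Only B has no prerequisites, so it is first.
E needed B, now all done → E.
Now A, C and G have their prerequisites met. A is listed earlier, so A next.
F now also ready, so the ready set is {C, F, G}; C is listed earlier → C.
Now F and G have their prerequisites met. F is listed earlier, so F next.
That leaves G as the only ready step → G.
D is the only step now ready → D.
H needed A, B, D, E and G, now all done → H.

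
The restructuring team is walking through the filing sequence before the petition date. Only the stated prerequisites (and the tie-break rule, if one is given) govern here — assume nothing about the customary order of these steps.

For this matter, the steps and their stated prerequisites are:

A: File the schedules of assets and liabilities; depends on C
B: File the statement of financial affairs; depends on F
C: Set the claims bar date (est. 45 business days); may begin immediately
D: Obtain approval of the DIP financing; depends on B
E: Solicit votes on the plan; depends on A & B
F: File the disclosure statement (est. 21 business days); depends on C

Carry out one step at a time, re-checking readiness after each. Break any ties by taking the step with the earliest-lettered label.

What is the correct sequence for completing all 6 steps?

C, A, F, B, D, E

Only C has no prerequisites, so it is first.
Ready: A and F. A has the earlier label → A.
That leaves F as the only ready step → F.
That leaves B as the only ready step → B.
Now D and E have their prerequisites met. D has the earlier label, so D next.
E needed A and B, now all done → E.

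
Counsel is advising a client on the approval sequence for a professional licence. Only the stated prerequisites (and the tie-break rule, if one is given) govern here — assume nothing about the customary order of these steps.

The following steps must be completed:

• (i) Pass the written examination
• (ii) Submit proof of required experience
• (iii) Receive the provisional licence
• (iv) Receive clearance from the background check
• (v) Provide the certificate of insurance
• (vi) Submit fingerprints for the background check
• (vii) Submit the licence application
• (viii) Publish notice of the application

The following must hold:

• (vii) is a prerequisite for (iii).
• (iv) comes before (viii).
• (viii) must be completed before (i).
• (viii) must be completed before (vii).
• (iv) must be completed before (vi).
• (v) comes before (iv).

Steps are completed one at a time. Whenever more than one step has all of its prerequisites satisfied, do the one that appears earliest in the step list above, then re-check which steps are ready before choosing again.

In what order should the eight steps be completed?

(ii) (v) (iv) (vi) (viii) (i) (vii) (iii)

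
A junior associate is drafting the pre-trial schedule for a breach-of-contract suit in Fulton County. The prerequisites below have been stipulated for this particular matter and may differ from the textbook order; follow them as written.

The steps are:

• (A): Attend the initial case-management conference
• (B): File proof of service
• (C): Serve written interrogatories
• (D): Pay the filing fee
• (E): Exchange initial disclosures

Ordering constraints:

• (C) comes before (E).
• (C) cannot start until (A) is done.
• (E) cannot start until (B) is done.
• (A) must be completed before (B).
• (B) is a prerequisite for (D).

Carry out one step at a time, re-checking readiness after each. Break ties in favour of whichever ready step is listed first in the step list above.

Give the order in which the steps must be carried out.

(A), (B), (C), (D), (E)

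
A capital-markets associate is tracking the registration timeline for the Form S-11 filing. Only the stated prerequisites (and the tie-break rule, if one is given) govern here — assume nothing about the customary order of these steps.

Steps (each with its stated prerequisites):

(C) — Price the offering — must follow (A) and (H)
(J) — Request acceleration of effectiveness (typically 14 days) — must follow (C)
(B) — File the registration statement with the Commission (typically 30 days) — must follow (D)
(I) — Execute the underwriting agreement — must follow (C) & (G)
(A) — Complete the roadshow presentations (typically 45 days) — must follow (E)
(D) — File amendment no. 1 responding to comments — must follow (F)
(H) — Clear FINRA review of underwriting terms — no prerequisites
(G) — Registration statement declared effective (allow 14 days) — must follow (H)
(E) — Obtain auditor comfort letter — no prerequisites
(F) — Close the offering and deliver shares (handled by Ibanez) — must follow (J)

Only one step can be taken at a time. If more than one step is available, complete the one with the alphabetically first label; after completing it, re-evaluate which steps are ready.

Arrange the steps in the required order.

(E) and (H) have no prerequisites; (E) has the earlier label, so (E) is first.
(A) and (H) are both available; (A) has the earlier label → (A).
Next only (H) has its prerequisites met → (H).
Now (C) and (G) have their prerequisites met. (C) has the earlier label, so (C) next.
Ready: (G) and (J). (G) has the earlier label → (G).
(I) now also ready, so the ready set is {(I), (J)}; (I) has the earlier label → (I).
Next only (J) has its prerequisites met → (J).
(F) is the only step now ready → (F).
Next only (D) has its prerequisites met → (D).
(B) is the only step now ready → (B).

(E), (A), (H), (C), (G), (I), (J), (F), (D), (B)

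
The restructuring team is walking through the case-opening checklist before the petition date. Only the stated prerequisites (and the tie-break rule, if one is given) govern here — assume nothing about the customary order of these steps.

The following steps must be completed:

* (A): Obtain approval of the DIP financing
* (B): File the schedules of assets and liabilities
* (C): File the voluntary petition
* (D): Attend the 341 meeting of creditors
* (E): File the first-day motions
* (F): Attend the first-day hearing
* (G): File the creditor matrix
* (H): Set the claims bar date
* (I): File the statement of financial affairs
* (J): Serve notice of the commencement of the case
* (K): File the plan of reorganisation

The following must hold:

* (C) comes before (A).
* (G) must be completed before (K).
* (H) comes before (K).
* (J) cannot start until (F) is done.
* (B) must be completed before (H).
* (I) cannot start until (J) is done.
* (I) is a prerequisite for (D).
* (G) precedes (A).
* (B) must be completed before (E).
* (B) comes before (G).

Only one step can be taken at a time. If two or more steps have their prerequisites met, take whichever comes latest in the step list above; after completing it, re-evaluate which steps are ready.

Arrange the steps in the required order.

(F), (J), (I), (D), (C), (B), (H), (G), (K), (E), (A)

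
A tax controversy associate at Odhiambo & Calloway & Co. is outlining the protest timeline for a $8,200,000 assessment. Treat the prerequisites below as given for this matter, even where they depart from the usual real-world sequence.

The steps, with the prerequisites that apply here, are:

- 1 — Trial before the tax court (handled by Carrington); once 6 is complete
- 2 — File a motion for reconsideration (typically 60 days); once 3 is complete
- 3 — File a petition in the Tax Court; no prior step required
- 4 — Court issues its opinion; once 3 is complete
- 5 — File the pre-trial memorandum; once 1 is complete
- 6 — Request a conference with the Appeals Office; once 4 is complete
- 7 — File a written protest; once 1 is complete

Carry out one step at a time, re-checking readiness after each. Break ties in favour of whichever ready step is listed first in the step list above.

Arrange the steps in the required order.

3 → 2 → 4 → 6 → 1 → 5 → 7

3 has no prerequisites → 3 first.
Now 2 and 4 have their prerequisites met. 2 is listed earlier, so 2 next.
That leaves 4 as the only ready step → 4.
6 needed 4, now all done → 6.
That leaves 1 as the only ready step → 1.
5 and 7 are both available; 5 is listed earlier → 5.
7 is the only step now ready → 7.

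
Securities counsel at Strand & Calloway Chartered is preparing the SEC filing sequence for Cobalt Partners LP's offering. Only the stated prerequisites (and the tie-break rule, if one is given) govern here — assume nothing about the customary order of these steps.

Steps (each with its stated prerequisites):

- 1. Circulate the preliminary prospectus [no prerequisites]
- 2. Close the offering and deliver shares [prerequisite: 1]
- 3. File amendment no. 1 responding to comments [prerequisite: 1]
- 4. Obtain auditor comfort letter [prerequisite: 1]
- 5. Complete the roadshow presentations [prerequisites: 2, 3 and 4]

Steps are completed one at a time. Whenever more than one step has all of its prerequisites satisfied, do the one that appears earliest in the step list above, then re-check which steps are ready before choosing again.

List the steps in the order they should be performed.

1, 2, 3, 4, 5

1 has no prerequisites → 1 first.
2, 3 and 4 are all available; 2 is listed earlier → 2.
Ready: 3 and 4. 3 is listed earlier → 3.
That leaves 4 as the only ready step → 4.
5 is the only step now ready → 5.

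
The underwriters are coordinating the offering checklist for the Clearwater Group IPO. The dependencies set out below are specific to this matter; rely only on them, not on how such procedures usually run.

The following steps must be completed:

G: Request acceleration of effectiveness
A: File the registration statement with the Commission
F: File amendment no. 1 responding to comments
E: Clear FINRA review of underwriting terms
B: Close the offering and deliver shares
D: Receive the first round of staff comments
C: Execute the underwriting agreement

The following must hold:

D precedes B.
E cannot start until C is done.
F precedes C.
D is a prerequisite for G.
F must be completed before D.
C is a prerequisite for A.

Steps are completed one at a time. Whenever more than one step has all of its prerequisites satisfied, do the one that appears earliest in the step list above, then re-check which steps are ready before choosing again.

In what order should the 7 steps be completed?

F, D, G, B, C, A, E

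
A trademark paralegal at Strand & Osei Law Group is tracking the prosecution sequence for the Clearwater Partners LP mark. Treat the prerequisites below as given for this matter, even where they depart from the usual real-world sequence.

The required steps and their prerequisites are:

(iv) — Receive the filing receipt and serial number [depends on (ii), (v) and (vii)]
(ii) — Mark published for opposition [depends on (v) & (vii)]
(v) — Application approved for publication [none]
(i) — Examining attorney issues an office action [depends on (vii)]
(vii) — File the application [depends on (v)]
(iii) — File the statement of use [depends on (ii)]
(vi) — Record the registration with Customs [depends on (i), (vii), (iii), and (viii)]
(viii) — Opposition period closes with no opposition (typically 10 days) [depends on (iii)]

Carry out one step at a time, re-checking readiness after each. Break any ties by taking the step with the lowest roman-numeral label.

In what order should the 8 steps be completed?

(v) is the only step with nothing outstanding, so it goes first.
That leaves (vii) as the only ready step → (vii).
Now (i) and (ii) have their prerequisites met. (i) has the earlier label, so (i) next.
(ii) needed (v) and (vii), now all done → (ii).
(iii) and (iv) are both available; (iii) has the earlier label → (iii).
(viii) now also ready, so the ready set is {(iv), (viii)}; (iv) has the earlier label → (iv).
Next only (viii) has its prerequisites met → (viii).
(vi) needed (i), (iii), (vii) and (viii), now all done → (vi).

(v), (vii), (i), (ii), (iii), (iv), (viii), (vi)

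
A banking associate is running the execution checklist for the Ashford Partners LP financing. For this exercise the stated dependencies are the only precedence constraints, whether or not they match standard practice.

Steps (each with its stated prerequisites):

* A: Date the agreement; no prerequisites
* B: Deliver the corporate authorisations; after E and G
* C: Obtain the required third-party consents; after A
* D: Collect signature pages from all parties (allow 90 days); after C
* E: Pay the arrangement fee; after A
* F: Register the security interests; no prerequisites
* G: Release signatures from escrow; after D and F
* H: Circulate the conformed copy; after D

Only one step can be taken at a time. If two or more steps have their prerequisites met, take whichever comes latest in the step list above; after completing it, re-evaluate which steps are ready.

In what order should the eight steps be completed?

F → A → E → C → D → H → G → B

F and A have no prerequisites; F is listed later, so F is first.
Next only A has its prerequisites met → A.
Ready: E and C. E is listed later → E.
That leaves C as the only ready step → C.
Next only D has its prerequisites met → D.
Now H and G have their prerequisites met. H is listed later, so H next.
G is the only step now ready → G.
B is the only step now ready → B.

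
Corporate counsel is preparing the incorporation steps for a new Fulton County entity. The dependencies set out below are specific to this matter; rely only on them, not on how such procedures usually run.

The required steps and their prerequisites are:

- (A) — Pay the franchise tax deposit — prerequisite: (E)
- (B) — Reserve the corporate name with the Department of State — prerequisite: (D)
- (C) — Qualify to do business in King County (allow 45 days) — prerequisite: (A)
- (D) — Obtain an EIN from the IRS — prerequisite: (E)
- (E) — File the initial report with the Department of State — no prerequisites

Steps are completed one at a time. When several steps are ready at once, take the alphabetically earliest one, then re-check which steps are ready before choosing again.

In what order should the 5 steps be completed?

(E), (A), (C), (D), (B)

Only (E) has no prerequisites, so it is first.
Ready: (A) and (D). (A) has the earlier label → (A).
(C) and (D) are both available; (C) has the earlier label → (C).
That leaves (D) as the only ready step → (D).
(B) is the only step now ready → (B).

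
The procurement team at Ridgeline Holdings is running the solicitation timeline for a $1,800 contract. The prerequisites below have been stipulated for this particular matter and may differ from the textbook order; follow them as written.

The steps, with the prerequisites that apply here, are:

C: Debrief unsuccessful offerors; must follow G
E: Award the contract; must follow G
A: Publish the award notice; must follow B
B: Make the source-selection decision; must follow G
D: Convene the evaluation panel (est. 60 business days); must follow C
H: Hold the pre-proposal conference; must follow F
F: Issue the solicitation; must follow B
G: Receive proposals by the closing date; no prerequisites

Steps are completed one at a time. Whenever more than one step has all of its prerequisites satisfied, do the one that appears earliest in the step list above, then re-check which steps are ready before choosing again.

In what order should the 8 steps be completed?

G C E B A D F H

Only G has no prerequisites, so it is first.
Ready: C, E and B. C is listed earlier → C.
D now also ready, so the ready set is {E, B, D}; E is listed earlier → E.
B and D are both available; B is listed earlier → B.
Now A, D and F have their prerequisites met. A is listed earlier, so A next.
Now D and F have their prerequisites met. D is listed earlier, so D next.
F is the only step now ready → F.
H needed F, now all done → H.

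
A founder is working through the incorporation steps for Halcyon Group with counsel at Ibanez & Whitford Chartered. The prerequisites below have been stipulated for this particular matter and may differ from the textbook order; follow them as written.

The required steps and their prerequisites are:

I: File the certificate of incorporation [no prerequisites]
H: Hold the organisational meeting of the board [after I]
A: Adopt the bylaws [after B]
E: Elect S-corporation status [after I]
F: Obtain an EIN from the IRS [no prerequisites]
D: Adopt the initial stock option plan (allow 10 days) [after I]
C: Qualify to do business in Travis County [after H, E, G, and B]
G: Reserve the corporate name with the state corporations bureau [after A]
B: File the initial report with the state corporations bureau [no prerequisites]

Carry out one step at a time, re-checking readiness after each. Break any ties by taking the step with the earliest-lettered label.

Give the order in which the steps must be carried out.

B → A → F → G → I → D → E → H → C

B, F and I have no prerequisites; B has the earlier label, so B is first.
A, F and I are all available; A has the earlier label → A.
Now F, G and I have their prerequisites met. F has the earlier label, so F next.
G and I are both available; G has the earlier label → G.
That leaves I as the only ready step → I.
Now D, E and H have their prerequisites met. D has the earlier label, so D next.
Ready: E and H. E has the earlier label → E.
H is the only step now ready → H.
That leaves C as the only ready step → C.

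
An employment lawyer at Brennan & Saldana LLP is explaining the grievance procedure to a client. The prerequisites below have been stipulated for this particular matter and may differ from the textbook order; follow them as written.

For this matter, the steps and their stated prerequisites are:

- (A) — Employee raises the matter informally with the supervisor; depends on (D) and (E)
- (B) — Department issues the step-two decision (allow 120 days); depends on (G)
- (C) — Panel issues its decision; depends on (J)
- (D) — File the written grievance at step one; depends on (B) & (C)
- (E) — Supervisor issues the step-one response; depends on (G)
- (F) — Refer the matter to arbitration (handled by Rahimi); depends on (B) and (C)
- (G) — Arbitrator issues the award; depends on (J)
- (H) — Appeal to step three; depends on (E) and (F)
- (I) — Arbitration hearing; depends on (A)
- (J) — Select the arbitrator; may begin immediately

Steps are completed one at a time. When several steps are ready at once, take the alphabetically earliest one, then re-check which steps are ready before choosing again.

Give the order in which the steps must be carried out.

(J) → (C) → (G) → (B) → (D) → (E) → (A) → (F) → (H) → (I)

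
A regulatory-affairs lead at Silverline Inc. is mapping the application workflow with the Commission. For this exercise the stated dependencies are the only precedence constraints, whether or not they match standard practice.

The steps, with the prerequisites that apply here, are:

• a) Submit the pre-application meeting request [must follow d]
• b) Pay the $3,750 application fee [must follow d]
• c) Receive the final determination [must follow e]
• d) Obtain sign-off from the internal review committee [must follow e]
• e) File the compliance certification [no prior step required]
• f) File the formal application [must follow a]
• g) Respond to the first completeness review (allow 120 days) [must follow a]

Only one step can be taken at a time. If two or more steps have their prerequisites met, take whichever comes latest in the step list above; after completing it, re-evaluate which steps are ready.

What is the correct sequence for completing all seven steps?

e → d → c → b → a → g → f

e is the only step with nothing outstanding, so it goes first.
Ready: d and c. d is listed later → d.
Now c, b and a have their prerequisites met. c is listed later, so c next.
Ready: b and a. b is listed later → b.
a needed d, now all done → a.
g and f are both available; g is listed later → g.
That leaves f as the only ready step → f.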